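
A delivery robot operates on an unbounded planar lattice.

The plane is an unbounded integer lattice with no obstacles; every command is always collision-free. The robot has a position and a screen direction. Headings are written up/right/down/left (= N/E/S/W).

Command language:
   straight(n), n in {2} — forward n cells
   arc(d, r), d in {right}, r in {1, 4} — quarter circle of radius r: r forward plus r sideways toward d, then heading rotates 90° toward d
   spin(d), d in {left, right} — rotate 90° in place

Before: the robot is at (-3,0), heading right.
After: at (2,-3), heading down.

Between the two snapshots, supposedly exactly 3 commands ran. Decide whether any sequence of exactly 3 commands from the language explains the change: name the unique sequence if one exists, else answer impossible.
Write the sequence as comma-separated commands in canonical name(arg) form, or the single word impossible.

key: position moved to (2,-3) AND the heading swung to S — translation plus rotation needed
from: at (-3,0), heading right
t=1 spin(left) ⇒ at (-3,0), heading up
t=2 arc(right, 1) ⇒ at (-2,1), heading right
t=3 arc(right, 4) ⇒ at (2,-3), heading down
uniquely the one of 125 3-step routes that fits.

spin(left), arc(right, 1), arc(right, 4)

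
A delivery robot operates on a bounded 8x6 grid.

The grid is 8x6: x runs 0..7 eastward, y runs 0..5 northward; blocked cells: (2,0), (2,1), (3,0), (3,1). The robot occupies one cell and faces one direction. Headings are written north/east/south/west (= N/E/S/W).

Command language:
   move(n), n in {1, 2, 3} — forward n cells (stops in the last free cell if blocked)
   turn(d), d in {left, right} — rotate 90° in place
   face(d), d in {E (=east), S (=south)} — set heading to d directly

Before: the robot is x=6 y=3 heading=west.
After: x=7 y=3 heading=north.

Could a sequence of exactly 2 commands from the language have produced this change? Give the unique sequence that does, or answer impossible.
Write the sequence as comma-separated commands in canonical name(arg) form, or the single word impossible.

impossible

no 2-step route produces this change.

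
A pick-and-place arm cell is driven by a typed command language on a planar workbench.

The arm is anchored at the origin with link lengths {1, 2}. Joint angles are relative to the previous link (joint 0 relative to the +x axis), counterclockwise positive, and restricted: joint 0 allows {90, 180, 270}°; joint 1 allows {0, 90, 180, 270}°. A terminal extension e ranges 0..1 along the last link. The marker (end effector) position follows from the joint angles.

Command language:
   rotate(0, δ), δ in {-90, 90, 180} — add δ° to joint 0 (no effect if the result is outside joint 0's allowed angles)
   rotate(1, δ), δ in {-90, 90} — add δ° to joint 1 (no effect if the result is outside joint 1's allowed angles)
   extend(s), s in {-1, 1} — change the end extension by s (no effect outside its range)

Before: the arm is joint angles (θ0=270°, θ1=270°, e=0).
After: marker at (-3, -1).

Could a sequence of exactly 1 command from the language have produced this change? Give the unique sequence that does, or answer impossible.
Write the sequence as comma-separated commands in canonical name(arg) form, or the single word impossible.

extend(1)

from: joint angles (θ0=270°, θ1=270°, e=0)
[1] after extend(1): joint angles (θ0=270°, θ1=270°, e=1)
no rival 1-sequence matches.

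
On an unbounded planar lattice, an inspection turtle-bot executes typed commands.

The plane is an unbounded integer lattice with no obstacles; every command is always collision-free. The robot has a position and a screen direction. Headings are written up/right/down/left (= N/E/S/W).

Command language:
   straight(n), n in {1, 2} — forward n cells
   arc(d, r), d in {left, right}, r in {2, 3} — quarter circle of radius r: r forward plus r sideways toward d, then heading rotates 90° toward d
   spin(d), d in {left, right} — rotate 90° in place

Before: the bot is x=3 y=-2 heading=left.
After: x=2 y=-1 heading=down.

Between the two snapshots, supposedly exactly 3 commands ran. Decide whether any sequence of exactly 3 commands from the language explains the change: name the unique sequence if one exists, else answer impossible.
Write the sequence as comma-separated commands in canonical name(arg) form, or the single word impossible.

key: running arc(right, 2) before arc(right, 3) would end elsewhere — order is forced
t0: x=3 y=-2 heading=left
t=1 arc(right, 3) ⇒ x=0 y=1 heading=up
t=2 spin(right) ⇒ x=0 y=1 heading=right
t=3 arc(right, 2) ⇒ x=2 y=-1 heading=down
no other 3-command option fits: unique.

arc(right, 3), spin(right), arc(right, 2)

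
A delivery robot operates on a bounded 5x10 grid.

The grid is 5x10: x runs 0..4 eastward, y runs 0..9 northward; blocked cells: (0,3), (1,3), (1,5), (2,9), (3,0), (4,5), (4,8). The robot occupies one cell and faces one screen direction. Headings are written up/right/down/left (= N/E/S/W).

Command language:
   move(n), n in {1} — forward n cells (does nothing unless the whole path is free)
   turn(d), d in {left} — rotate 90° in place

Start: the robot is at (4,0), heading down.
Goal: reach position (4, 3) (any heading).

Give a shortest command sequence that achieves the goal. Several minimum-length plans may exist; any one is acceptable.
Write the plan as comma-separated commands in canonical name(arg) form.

t0: at (4,0), heading down
step 1 (turn(left)): at (4,0), heading right
step 2 (turn(left)): at (4,0), heading up
step 3 (move(1)): at (4,1), heading up
step 4 (move(1)): at (4,2), heading up
step 5 (move(1)): at (4,3), heading up
no 4-step plan works, so 5 is optimal.

turn(left), turn(left), move(1), move(1), move(1)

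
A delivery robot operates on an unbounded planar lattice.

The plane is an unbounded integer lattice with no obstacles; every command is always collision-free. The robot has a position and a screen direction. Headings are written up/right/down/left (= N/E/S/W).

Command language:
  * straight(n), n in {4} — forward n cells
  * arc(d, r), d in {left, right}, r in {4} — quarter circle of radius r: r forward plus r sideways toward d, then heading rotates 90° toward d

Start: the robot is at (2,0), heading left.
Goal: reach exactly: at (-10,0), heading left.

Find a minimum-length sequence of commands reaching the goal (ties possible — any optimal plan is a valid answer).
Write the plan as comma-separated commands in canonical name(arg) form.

straight(4), straight(4), straight(4)

initial: at (2,0), heading left
[1] after straight(4): at (-2,0), heading left
[2] after straight(4): at (-6,0), heading left
[3] after straight(4): at (-10,0), heading left
no 2-step plan works, so 3 is optimal.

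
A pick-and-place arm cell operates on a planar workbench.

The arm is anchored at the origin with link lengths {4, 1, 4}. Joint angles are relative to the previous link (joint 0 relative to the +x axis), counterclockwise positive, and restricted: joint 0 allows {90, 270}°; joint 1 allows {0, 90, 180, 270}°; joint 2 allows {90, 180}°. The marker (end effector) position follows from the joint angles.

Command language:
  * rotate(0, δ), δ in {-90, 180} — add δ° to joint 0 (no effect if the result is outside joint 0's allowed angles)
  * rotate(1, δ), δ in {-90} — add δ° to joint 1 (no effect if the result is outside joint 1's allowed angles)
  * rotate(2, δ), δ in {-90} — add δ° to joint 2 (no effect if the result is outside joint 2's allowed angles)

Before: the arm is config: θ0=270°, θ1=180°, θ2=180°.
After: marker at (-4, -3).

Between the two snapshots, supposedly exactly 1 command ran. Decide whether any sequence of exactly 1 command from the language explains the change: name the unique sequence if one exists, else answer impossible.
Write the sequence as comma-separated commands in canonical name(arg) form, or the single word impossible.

from: config: θ0=270°, θ1=180°, θ2=180°
1. rotate(2, -90) → config: θ0=270°, θ1=180°, θ2=90°
all 4 alternatives checked — unique.

rotate(2, -90)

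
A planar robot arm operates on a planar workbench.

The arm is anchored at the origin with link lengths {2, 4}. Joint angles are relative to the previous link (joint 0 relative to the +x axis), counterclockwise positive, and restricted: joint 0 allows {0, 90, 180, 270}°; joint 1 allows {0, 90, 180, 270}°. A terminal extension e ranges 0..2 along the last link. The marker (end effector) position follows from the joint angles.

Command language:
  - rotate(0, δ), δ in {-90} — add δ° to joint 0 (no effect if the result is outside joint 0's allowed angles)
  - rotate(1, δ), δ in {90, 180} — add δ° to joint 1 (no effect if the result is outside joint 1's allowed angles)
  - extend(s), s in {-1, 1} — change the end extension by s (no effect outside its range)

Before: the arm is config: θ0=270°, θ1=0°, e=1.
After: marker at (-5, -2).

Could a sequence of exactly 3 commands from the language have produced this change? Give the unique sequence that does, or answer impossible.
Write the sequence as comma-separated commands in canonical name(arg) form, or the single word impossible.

rotate(1, 90), rotate(1, 90), rotate(1, 90)

initial: config: θ0=270°, θ1=0°, e=1
step 1 (rotate(1, 90)): config: θ0=270°, θ1=90°, e=1
step 2 (rotate(1, 90)): config: θ0=270°, θ1=180°, e=1
step 3 (rotate(1, 90)): config: θ0=270°, θ1=270°, e=1
uniquely the one of 125 3-step routes that fits.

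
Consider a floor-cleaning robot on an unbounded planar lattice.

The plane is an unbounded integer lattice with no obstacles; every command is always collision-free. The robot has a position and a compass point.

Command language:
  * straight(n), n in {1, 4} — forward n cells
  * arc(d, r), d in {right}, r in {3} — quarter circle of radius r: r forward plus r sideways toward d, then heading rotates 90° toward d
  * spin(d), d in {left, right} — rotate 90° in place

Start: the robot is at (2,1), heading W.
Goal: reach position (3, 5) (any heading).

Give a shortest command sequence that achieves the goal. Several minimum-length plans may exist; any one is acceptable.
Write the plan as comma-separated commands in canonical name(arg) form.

spin(right), straight(4), spin(right), straight(1)

initial: at (2,1), heading W
1. spin(right) → at (2,1), heading N
2. straight(4) → at (2,5), heading N
3. spin(right) → at (2,5), heading E
4. straight(1) → at (3,5), heading E
nothing shorter than 4 reaches the goal.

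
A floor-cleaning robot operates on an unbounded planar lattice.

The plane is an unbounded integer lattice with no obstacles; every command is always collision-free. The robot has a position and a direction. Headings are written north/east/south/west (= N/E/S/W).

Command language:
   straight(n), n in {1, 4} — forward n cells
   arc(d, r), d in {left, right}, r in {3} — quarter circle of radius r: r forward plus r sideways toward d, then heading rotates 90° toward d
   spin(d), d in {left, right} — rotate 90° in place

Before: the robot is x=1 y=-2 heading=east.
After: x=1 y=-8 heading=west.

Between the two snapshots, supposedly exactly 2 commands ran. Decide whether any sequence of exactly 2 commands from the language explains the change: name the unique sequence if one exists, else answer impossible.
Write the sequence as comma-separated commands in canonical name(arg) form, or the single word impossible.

key: position moved to (1,-8) AND the heading swung to W — translation plus rotation needed
from: x=1 y=-2 heading=east
step 1 (arc(right, 3)): x=4 y=-5 heading=south
step 2 (arc(right, 3)): x=1 y=-8 heading=west
no rival 2-sequence matches.

arc(right, 3), arc(right, 3)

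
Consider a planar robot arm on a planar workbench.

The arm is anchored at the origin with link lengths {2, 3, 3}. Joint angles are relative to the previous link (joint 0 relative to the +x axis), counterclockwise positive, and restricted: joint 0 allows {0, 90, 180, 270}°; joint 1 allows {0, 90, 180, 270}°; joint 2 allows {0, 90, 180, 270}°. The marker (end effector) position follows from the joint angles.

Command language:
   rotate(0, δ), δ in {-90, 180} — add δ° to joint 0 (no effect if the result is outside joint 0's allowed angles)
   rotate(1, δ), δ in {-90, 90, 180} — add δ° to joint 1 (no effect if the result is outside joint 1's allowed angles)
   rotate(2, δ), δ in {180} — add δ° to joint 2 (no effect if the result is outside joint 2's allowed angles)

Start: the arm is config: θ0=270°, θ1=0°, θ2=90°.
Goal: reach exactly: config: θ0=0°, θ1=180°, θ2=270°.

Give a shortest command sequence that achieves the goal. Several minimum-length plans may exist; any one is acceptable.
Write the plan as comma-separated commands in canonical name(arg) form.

rotate(0, -90), rotate(1, 180), rotate(2, 180), rotate(0, 180)

begin: config: θ0=270°, θ1=0°, θ2=90°
1. rotate(0, -90) → config: θ0=180°, θ1=0°, θ2=90°
2. rotate(1, 180) → config: θ0=180°, θ1=180°, θ2=90°
3. rotate(2, 180) → config: θ0=180°, θ1=180°, θ2=270°
4. rotate(0, 180) → config: θ0=0°, θ1=180°, θ2=270°
minimal: 4 command(s), checked below 4.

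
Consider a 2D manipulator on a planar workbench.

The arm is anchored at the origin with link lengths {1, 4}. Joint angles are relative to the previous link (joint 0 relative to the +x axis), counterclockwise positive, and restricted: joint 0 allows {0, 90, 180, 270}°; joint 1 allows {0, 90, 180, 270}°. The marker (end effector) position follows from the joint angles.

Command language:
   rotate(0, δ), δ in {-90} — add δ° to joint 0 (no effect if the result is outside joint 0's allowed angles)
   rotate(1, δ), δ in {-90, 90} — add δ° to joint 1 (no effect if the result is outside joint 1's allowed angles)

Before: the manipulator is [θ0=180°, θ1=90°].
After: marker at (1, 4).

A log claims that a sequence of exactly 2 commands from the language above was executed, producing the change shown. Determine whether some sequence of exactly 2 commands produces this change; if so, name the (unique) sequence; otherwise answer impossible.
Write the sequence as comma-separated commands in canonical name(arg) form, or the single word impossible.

t0: [θ0=180°, θ1=90°]
1. rotate(0, -90) → [θ0=90°, θ1=90°]
2. rotate(0, -90) → [θ0=0°, θ1=90°]
no other 2-command option fits: unique.

rotate(0, -90), rotate(0, -90)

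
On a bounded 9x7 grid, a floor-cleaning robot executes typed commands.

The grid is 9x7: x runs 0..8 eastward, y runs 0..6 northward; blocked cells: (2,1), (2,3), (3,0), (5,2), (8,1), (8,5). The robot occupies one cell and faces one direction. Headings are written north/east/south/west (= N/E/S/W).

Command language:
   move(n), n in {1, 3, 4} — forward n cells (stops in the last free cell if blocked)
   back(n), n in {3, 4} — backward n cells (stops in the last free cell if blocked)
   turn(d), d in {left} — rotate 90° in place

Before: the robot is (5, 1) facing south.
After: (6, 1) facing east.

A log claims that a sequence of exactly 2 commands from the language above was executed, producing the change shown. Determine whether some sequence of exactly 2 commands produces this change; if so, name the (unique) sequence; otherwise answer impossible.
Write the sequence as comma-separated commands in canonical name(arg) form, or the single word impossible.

key: position moved to (6,1) AND the heading swung to E — translation plus rotation needed
begin: (5, 1) facing south
1. turn(left) → (5, 1) facing east
2. move(1) → (6, 1) facing east
no other 2-command option fits: unique.

turn(left), move(1)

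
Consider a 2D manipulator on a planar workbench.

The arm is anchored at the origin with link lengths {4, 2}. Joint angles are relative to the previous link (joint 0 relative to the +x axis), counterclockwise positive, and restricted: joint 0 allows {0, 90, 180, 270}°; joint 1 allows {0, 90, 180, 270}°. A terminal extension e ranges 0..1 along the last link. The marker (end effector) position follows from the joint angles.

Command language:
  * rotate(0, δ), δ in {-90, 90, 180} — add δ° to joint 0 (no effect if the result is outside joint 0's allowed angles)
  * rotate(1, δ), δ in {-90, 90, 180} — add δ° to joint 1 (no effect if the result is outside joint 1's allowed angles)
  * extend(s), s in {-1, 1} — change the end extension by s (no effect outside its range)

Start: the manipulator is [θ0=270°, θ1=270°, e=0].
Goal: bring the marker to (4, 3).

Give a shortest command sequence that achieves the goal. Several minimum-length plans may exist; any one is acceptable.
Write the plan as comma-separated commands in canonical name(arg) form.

extend(1), rotate(0, 90), rotate(1, 180)

start: [θ0=270°, θ1=270°, e=0]
t=1 extend(1) ⇒ [θ0=270°, θ1=270°, e=1]
t=2 rotate(0, 90) ⇒ [θ0=0°, θ1=270°, e=1]
t=3 rotate(1, 180) ⇒ [θ0=0°, θ1=90°, e=1]
shorter routes all fall short; 3 is best.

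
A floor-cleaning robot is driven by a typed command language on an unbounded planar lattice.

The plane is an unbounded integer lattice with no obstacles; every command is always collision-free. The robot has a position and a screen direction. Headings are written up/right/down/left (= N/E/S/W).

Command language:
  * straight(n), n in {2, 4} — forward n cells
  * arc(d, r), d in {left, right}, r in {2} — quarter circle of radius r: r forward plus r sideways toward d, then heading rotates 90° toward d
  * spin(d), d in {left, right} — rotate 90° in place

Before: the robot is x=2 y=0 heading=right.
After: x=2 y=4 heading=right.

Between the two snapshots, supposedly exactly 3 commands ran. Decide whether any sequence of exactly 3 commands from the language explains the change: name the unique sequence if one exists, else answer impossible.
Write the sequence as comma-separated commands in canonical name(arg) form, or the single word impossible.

key: running spin(right) before spin(left) would end elsewhere — order is forced
from: x=2 y=0 heading=right
step 1 (spin(left)): x=2 y=0 heading=up
step 2 (straight(4)): x=2 y=4 heading=up
step 3 (spin(right)): x=2 y=4 heading=right
no rival 3-sequence matches.

spin(left), straight(4), spin(right)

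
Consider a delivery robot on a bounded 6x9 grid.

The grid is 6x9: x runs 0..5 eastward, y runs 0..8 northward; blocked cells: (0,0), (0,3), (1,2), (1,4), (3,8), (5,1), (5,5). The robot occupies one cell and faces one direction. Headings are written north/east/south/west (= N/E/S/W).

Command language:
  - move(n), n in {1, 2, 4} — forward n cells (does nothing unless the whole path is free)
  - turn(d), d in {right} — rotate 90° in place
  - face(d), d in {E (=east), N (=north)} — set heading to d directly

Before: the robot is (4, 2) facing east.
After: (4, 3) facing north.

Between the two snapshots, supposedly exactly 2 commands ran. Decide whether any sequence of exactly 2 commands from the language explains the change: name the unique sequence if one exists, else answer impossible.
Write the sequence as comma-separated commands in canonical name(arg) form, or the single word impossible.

face(N), move(1)

key: running move(1) before face(N) would end elsewhere — order is forced
t0: (4, 2) facing east
1. face(N) → (4, 2) facing north
2. move(1) → (4, 3) facing north
all 36 alternatives checked — unique.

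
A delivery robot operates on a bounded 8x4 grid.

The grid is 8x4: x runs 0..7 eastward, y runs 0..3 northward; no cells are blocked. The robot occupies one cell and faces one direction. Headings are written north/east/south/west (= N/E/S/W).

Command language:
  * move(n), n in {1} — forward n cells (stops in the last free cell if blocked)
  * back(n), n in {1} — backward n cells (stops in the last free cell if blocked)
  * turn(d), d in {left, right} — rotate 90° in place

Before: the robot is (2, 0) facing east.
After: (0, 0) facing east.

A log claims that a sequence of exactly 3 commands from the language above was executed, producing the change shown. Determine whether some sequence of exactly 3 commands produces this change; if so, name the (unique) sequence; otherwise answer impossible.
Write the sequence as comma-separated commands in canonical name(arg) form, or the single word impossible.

key: the third back(1) runs into the grid edge before its full distance
begin: (2, 0) facing east
t=1 back(1) ⇒ (1, 0) facing east
t=2 back(1) ⇒ (0, 0) facing east
t=3 back(1) ⇒ (0, 0) facing east
no other 3-command option fits: unique.

back(1), back(1), back(1)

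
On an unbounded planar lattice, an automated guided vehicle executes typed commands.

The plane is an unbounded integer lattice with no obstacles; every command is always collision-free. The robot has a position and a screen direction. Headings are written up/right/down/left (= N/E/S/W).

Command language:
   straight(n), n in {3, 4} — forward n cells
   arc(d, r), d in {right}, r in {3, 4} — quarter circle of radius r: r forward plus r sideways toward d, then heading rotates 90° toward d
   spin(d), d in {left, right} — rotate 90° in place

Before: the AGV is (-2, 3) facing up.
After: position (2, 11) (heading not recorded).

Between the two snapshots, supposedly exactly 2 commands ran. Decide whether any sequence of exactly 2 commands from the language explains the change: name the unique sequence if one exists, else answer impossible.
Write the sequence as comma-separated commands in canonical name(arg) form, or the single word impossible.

straight(4), arc(right, 4)

key: order matters: swapping straight(4) and arc(right, 4) lands elsewhere
t0: (-2, 3) facing up
t=1 straight(4) ⇒ (-2, 7) facing up
t=2 arc(right, 4) ⇒ (2, 11) facing right
uniquely the one of 36 2-step routes that fits.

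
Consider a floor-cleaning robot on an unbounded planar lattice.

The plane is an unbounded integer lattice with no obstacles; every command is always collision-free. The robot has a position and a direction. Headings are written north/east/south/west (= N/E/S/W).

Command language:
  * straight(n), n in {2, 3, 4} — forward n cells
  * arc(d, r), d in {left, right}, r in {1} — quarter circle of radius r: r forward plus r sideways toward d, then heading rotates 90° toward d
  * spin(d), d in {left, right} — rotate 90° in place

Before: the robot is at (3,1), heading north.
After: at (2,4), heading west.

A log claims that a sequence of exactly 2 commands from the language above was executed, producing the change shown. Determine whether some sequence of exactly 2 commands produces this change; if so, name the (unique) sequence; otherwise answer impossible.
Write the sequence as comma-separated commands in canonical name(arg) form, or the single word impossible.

straight(2), arc(left, 1)

key: cell and facing (now W) both changed — the 2 commands mix motion and turning
t0: at (3,1), heading north
t=1 straight(2) ⇒ at (3,3), heading north
t=2 arc(left, 1) ⇒ at (2,4), heading west
uniquely the one of 49 2-step routes that fits.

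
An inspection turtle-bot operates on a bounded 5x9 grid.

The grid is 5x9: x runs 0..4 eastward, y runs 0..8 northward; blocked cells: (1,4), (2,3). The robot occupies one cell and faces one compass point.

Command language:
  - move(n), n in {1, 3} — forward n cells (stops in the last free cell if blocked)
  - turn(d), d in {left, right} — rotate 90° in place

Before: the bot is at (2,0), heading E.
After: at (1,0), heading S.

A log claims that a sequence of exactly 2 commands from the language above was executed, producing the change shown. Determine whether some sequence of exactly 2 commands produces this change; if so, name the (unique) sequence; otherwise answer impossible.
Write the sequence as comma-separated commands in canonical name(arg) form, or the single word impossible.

checked all 2-command options: none fits.

impossible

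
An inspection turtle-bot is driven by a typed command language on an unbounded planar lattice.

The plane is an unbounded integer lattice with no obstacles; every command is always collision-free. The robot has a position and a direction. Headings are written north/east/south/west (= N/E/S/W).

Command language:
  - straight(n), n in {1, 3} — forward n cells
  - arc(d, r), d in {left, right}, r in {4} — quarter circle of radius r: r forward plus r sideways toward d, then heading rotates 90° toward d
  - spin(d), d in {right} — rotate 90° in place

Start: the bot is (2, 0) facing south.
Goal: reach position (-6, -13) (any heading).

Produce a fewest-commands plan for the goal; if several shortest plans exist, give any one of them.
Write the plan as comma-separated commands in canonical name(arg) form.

initial: (2, 0) facing south
1. straight(1) → (2, -1) facing south
2. straight(1) → (2, -2) facing south
3. straight(3) → (2, -5) facing south
4. arc(right, 4) → (-2, -9) facing west
5. arc(left, 4) → (-6, -13) facing south
nothing shorter than 5 reaches the goal.

straight(1), straight(1), straight(3), arc(right, 4), arc(left, 4)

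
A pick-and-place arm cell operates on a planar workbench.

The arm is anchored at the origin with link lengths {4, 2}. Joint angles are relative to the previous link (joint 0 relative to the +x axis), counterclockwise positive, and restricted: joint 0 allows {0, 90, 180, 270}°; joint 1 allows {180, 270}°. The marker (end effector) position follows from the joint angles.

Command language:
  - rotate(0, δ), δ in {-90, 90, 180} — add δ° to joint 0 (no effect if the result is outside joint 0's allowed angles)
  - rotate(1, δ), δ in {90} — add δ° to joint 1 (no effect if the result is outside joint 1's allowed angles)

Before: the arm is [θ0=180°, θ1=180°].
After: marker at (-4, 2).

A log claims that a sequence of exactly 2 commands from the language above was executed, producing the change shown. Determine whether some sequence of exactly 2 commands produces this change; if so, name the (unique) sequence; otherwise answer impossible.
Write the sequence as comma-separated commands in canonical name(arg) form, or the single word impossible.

from: [θ0=180°, θ1=180°]
t=1 rotate(1, 90) ⇒ [θ0=180°, θ1=270°]
t=2 rotate(1, 90) ⇒ [θ0=180°, θ1=270°]
no other 2-command option fits: unique.

rotate(1, 90), rotate(1, 90)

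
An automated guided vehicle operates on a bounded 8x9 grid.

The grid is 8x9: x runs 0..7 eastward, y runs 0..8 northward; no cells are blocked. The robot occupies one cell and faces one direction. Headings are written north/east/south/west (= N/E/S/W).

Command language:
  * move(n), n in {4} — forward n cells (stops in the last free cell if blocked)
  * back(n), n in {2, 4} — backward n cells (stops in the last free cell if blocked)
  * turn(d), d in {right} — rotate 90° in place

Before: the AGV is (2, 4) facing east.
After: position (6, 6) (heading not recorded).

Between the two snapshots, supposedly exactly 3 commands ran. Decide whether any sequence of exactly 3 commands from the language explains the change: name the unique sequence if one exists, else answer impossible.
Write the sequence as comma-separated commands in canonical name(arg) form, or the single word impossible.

move(4), turn(right), back(2)

key: order matters: swapping move(4) and back(2) lands elsewhere
begin: (2, 4) facing east
1. move(4) → (6, 4) facing east
2. turn(right) → (6, 4) facing south
3. back(2) → (6, 6) facing south
no rival 3-sequence matches.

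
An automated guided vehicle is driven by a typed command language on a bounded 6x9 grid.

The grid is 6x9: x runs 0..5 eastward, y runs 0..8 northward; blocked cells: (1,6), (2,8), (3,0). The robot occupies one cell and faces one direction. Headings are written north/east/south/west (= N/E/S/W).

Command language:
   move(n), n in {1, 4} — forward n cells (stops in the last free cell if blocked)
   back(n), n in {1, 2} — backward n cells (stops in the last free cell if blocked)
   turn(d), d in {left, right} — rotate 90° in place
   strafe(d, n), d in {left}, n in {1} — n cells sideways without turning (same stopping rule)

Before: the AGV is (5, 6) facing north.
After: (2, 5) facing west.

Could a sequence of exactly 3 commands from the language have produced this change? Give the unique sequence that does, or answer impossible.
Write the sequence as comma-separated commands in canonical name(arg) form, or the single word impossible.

key: cell and facing (now W) both changed — the 3 commands mix motion and turning
from: (5, 6) facing north
step 1 (turn(left)): (5, 6) facing west
step 2 (move(4)): (2, 6) facing west
step 3 (strafe(left, 1)): (2, 5) facing west
uniquely the one of 343 3-step routes that fits.

turn(left), move(4), strafe(left, 1)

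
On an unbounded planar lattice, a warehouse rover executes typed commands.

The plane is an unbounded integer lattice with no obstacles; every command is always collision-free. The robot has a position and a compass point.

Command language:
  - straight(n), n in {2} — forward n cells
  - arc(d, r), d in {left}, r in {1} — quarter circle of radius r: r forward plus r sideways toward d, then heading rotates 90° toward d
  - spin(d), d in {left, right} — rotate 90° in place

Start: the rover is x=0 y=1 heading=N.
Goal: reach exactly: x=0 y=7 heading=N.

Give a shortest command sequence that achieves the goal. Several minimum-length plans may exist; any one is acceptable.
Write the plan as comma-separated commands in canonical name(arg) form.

straight(2), straight(2), straight(2)

from: x=0 y=1 heading=N
step 1 (straight(2)): x=0 y=3 heading=N
step 2 (straight(2)): x=0 y=5 heading=N
step 3 (straight(2)): x=0 y=7 heading=N
shorter routes all fall short; 3 is best.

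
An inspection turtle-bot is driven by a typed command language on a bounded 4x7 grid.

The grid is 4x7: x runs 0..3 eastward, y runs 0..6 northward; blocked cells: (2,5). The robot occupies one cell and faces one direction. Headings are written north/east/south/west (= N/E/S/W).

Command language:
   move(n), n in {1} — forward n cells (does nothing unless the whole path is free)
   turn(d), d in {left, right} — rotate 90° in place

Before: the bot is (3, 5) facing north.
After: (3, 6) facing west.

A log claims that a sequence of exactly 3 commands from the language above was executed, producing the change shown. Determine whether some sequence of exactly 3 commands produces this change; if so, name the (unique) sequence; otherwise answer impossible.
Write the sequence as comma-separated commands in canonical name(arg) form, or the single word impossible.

move(1), move(1), turn(left)

key: position moved to (3,6) AND the heading swung to W — translation plus rotation needed
begin: (3, 5) facing north
[1] after move(1): (3, 6) facing north
[2] after move(1): (3, 6) facing north
[3] after turn(left): (3, 6) facing west
no rival 3-sequence matches.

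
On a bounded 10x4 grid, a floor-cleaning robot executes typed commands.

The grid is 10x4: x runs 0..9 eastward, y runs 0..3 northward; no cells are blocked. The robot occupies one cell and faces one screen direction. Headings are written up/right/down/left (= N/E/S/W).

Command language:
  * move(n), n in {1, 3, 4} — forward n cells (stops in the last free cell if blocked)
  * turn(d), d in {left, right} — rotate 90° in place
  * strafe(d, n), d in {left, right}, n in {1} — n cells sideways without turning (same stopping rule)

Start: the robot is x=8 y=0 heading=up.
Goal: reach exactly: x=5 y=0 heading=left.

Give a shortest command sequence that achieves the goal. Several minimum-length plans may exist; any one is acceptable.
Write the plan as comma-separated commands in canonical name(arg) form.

from: x=8 y=0 heading=up
step 1 (turn(left)): x=8 y=0 heading=left
step 2 (move(3)): x=5 y=0 heading=left
no 1-step plan works, so 2 is optimal.

turn(left), move(3)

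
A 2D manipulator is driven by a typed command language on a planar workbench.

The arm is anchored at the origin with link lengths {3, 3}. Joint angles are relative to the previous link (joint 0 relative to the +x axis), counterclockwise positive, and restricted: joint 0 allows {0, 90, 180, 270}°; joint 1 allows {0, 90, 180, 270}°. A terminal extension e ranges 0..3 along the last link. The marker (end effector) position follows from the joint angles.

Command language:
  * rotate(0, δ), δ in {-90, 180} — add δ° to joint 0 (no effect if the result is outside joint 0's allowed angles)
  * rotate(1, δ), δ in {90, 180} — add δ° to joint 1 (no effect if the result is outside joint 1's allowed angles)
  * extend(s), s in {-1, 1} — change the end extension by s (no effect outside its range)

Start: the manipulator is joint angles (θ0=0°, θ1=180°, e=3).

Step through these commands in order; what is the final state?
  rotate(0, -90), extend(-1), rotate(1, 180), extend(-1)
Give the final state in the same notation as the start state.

begin: joint angles (θ0=0°, θ1=180°, e=3)
[1] after rotate(0, -90): joint angles (θ0=270°, θ1=180°, e=3)
[2] after extend(-1): joint angles (θ0=270°, θ1=180°, e=2)
[3] after rotate(1, 180): joint angles (θ0=270°, θ1=0°, e=2)
[4] after extend(-1): joint angles (θ0=270°, θ1=0°, e=1)

joint angles (θ0=270°, θ1=0°, e=1)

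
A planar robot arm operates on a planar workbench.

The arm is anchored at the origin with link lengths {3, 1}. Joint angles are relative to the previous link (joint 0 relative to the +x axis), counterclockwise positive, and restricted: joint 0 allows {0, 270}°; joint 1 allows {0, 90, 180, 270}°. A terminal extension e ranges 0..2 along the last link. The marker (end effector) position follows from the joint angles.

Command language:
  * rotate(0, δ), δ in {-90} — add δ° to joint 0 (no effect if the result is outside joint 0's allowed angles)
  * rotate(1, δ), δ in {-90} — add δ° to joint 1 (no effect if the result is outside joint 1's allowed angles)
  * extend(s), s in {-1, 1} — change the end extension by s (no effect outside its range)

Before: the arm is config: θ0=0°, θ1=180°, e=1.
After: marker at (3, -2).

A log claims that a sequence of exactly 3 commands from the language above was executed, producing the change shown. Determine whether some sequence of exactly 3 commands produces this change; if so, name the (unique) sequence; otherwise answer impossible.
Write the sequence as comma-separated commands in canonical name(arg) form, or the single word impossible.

begin: config: θ0=0°, θ1=180°, e=1
1. rotate(1, -90) → config: θ0=0°, θ1=90°, e=1
2. rotate(1, -90) → config: θ0=0°, θ1=0°, e=1
3. rotate(1, -90) → config: θ0=0°, θ1=270°, e=1
uniquely the one of 64 3-step routes that fits.

rotate(1, -90), rotate(1, -90), rotate(1, -90)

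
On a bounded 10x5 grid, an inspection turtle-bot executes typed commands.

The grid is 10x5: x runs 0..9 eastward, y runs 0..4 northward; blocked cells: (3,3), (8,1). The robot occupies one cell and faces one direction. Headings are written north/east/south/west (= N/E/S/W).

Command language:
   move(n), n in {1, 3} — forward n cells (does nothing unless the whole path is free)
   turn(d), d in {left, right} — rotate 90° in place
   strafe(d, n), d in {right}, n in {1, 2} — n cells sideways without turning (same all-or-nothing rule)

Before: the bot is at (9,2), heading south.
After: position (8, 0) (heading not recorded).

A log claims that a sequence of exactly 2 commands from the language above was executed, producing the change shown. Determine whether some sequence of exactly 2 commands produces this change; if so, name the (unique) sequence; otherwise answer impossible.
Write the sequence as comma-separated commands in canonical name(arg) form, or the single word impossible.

impossible

no 2-step route produces this change.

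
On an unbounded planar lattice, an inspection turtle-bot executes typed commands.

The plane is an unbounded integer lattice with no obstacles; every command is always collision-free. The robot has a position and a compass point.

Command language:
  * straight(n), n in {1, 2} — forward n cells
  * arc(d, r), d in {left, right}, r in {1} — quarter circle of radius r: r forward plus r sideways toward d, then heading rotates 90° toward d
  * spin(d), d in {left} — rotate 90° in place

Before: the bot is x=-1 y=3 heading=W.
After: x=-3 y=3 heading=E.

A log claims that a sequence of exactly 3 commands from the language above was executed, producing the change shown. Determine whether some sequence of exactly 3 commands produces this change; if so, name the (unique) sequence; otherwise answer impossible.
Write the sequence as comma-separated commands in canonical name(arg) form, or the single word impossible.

key: order matters: swapping straight(2) and spin(left) lands elsewhere
initial: x=-1 y=3 heading=W
t=1 straight(2) ⇒ x=-3 y=3 heading=W
t=2 spin(left) ⇒ x=-3 y=3 heading=S
t=3 spin(left) ⇒ x=-3 y=3 heading=E
uniquely the one of 125 3-step routes that fits.

straight(2), spin(left), spin(left)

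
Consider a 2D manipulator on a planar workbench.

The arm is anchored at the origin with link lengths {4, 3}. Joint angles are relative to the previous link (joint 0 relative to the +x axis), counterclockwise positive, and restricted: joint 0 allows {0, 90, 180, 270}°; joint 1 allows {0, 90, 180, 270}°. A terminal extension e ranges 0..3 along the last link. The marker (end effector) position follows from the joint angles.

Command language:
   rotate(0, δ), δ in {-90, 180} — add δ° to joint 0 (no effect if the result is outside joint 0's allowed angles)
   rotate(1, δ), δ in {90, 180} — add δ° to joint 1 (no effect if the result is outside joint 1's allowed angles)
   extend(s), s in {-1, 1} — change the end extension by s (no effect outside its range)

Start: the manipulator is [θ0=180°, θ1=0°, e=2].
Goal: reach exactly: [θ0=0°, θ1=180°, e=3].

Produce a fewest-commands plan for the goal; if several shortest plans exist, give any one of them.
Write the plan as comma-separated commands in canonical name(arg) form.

rotate(0, 180), extend(1), rotate(1, 180)

start: [θ0=180°, θ1=0°, e=2]
step 1 (rotate(0, 180)): [θ0=0°, θ1=0°, e=2]
step 2 (extend(1)): [θ0=0°, θ1=0°, e=3]
step 3 (rotate(1, 180)): [θ0=0°, θ1=180°, e=3]
nothing shorter than 3 reaches the goal.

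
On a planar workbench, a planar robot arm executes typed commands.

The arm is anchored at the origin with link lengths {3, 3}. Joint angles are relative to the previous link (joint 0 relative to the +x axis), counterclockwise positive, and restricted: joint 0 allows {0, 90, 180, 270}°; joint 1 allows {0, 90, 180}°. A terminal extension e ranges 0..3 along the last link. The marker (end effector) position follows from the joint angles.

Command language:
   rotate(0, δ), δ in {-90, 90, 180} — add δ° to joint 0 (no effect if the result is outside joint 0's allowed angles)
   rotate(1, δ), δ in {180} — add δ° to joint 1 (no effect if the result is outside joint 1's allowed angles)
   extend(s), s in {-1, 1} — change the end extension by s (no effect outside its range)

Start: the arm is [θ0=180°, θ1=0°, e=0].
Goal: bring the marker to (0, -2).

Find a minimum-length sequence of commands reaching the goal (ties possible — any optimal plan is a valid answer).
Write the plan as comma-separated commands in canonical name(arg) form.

rotate(1, 180), rotate(0, -90), extend(1), extend(1)

initial: [θ0=180°, θ1=0°, e=0]
t=1 rotate(1, 180) ⇒ [θ0=180°, θ1=180°, e=0]
t=2 rotate(0, -90) ⇒ [θ0=90°, θ1=180°, e=0]
t=3 extend(1) ⇒ [θ0=90°, θ1=180°, e=1]
t=4 extend(1) ⇒ [θ0=90°, θ1=180°, e=2]
minimal: 4 command(s), checked below 4.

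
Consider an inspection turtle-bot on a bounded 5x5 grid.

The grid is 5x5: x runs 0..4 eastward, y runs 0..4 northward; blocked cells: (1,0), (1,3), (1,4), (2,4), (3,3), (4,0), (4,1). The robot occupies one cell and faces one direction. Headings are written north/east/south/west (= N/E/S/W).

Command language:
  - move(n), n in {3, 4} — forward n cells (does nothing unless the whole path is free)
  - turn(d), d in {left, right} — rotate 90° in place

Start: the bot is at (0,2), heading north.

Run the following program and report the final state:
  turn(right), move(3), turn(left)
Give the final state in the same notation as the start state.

at (3,2), heading north

from: at (0,2), heading north
step 1 (turn(right)): at (0,2), heading east
step 2 (move(3)): at (3,2), heading east
step 3 (turn(left)): at (3,2), heading north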